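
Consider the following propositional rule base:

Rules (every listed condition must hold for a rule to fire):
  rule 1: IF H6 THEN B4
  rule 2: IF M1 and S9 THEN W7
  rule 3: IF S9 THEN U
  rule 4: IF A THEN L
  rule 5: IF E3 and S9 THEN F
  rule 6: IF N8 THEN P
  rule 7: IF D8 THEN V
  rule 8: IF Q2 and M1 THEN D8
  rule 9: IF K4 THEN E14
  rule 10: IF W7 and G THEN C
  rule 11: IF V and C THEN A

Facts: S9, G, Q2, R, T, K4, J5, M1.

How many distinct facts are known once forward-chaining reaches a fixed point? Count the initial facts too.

16

Round 1 — rule 2, rule 3, rule 8, rule 9, derive W7, U, D8, E14.
Round 2 — rule 7, rule 10, derive V, C.
Round 3 — rule 11, derive A.
Round 4 — rule 4, derive L.
Closure: {A, C, D8, E14, G, J5, K4, L, M1, Q2, R, S9, T, U, V, W7} — 16 facts.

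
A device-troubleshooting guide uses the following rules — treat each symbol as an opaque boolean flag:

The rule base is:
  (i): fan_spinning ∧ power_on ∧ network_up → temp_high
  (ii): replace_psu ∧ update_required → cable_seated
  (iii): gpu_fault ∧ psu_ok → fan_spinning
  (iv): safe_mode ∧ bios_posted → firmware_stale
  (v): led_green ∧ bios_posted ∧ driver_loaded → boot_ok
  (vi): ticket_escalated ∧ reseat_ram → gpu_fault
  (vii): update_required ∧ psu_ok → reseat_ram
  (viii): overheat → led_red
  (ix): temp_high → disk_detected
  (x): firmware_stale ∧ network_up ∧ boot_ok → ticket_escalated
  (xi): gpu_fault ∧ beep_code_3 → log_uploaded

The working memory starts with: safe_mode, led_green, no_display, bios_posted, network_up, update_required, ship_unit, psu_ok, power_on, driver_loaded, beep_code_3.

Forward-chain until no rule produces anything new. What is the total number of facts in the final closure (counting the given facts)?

20

Round 1: (iv) [safe_mode ∧ bios_posted → firmware_stale]; (v) [led_green ∧ bios_posted ∧ driver_loaded → boot_ok]; (vii) [update_required ∧ psu_ok → reseat_ram]. Adds firmware_stale, boot_ok, reseat_ram.
Round 2: (x) [firmware_stale ∧ network_up ∧ boot_ok → ticket_escalated]. Adds ticket_escalated.
Round 3: (vi) [ticket_escalated ∧ reseat_ram → gpu_fault]. Adds gpu_fault.
Round 4: (iii) [gpu_fault ∧ psu_ok → fan_spinning]; (xi) [gpu_fault ∧ beep_code_3 → log_uploaded]. Adds fan_spinning, log_uploaded.
Round 5: (i) [fan_spinning ∧ power_on ∧ network_up → temp_high]. Adds temp_high.
Round 6: (ix) [temp_high → disk_detected]. Adds disk_detected.
Closure: {beep_code_3, bios_posted, boot_ok, disk_detected, driver_loaded, fan_spinning, firmware_stale, gpu_fault, led_green, log_uploaded, network_up, no_display, power_on, psu_ok, reseat_ram, safe_mode, ship_unit, temp_high, ticket_escalated, update_required} — 20 facts.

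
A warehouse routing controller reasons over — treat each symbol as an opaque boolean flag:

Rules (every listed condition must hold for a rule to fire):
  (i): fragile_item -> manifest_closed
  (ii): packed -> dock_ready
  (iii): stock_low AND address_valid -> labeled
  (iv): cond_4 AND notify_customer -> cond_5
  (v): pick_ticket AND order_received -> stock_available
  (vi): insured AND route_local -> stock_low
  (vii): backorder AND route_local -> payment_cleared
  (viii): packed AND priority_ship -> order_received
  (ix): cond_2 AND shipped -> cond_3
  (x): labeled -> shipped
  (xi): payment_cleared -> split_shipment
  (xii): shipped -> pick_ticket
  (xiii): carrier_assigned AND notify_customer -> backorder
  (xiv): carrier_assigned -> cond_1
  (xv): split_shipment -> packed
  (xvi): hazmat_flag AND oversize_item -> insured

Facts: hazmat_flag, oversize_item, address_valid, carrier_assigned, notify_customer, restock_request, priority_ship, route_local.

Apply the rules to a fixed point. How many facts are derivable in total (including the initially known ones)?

21

Round 1 fires (xiii), (xiv), (xvi), giving backorder, cond_1, insured.
Round 2 fires (vi), (vii), giving stock_low, payment_cleared.
Round 3 fires (iii), (xi), giving labeled, split_shipment.
Round 4 fires (x), (xv), giving shipped, packed.
Round 5 fires (ii), (viii), (xii), giving dock_ready, order_received, pick_ticket.
Round 6 fires (v), giving stock_available.
Closure: {address_valid, backorder, carrier_assigned, cond_1, dock_ready, hazmat_flag, insured, labeled, notify_customer, order_received, oversize_item, packed, payment_cleared, pick_ticket, priority_ship, restock_request, route_local, shipped, split_shipment, stock_available, stock_low} — 21 facts.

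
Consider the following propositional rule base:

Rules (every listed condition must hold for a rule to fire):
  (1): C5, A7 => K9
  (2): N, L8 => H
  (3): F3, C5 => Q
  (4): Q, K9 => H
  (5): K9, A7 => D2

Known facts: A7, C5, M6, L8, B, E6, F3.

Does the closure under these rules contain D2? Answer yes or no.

Round 1 fires (1), (3), giving K9, Q.
Round 2 fires (4), (5), giving H, D2.
D2 appears in round 2, so it is derivable.

yes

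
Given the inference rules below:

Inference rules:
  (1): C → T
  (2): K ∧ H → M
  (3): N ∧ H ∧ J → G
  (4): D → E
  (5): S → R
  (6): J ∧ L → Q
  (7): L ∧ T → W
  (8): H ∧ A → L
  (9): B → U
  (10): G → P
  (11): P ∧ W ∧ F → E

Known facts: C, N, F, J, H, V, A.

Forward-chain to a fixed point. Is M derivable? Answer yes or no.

no

[1] (1) [C → T]; (3) [N ∧ H ∧ J → G]; (8) [H ∧ A → L]. ⇒ new: T, G, L.
[2] (6) [J ∧ L → Q]; (7) [L ∧ T → W]; (10) [G → P]. ⇒ new: Q, W, P.
[3] (11) [P ∧ W ∧ F → E]. ⇒ new: E.
Fixed point reached. M is concluded only by (2); (2) needs K (never derived).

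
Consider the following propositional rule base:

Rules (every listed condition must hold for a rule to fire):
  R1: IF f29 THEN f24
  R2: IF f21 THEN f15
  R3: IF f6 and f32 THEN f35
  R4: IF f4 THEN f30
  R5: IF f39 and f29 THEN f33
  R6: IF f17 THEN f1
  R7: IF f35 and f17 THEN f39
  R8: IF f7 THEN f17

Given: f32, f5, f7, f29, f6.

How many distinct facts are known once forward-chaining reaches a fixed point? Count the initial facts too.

Round 1 fires R1, R3, R8, giving f24, f35, f17.
Round 2 fires R6, R7, giving f1, f39.
Round 3 fires R5, giving f33.
Closure: {f1, f17, f24, f29, f32, f33, f35, f39, f5, f6, f7} — 11 facts.

11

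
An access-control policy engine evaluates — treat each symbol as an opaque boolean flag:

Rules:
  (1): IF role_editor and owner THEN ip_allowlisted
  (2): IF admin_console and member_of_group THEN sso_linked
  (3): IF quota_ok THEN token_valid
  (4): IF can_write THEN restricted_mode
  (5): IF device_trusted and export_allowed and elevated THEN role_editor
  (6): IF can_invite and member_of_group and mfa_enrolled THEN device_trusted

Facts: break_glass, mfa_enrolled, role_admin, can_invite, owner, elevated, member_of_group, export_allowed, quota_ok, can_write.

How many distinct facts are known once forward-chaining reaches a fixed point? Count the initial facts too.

Round 1 fires (3), (4), (6), giving token_valid, restricted_mode, device_trusted.
Round 2 fires (5), giving role_editor.
Round 3 fires (1), giving ip_allowlisted.
Closure: {break_glass, can_invite, can_write, device_trusted, elevated, export_allowed, ip_allowlisted, member_of_group, mfa_enrolled, owner, quota_ok, restricted_mode, role_admin, role_editor, token_valid} — 15 facts.

15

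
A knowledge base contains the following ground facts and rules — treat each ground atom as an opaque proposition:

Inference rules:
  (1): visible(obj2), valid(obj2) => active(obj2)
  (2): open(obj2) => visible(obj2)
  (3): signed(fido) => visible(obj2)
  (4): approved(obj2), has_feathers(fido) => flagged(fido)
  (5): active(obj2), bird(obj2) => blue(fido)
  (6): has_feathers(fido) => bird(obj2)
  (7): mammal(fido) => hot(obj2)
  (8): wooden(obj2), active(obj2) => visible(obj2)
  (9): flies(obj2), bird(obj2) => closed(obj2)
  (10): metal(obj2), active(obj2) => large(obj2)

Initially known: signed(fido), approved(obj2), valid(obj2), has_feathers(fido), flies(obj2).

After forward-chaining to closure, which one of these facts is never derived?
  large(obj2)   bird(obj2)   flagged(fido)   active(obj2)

large(obj2)

Round 1 — (3), (4), (6), derive visible(obj2), flagged(fido), bird(obj2).
Round 2 — (1), (9), derive active(obj2), closed(obj2).
Round 3 — (5), derive blue(fido).
Derived: bird(obj2) (round 1), active(obj2) (round 2), flagged(fido) (round 1). large(obj2) never appears in any round.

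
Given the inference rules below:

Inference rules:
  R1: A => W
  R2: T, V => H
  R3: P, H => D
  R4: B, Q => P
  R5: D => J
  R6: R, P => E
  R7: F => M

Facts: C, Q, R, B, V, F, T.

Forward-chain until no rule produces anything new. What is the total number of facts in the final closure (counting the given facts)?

Round 1 — R2, R4, R7, derive H, P, M.
Round 2 — R3, R6, derive D, E.
Round 3 — R5, derive J.
Closure: {B, C, D, E, F, H, J, M, P, Q, R, T, V} — 13 facts.

13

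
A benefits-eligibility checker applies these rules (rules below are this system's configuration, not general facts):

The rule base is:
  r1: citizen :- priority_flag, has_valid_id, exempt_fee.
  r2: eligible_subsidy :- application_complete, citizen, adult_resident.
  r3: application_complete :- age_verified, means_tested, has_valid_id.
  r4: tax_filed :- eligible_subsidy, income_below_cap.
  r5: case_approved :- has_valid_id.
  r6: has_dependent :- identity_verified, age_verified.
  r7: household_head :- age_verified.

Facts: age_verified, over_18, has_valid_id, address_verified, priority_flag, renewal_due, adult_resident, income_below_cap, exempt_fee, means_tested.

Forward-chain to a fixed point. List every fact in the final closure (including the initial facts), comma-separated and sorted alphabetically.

address_verified, adult_resident, age_verified, application_complete, case_approved, citizen, eligible_subsidy, exempt_fee, has_valid_id, household_head, income_below_cap, means_tested, over_18, priority_flag, renewal_due, tax_filed

Round 1: r1 [citizen :- priority_flag, has_valid_id, exempt_fee.]; r3 [application_complete :- age_verified, means_tested, has_valid_id.]; r5 [case_approved :- has_valid_id.]; r7 [household_head :- age_verified.]. New: citizen, application_complete, case_approved, household_head.
Round 2: r2 [eligible_subsidy :- application_complete, citizen, adult_resident.]. New: eligible_subsidy.
Round 3: r4 [tax_filed :- eligible_subsidy, income_below_cap.]. New: tax_filed.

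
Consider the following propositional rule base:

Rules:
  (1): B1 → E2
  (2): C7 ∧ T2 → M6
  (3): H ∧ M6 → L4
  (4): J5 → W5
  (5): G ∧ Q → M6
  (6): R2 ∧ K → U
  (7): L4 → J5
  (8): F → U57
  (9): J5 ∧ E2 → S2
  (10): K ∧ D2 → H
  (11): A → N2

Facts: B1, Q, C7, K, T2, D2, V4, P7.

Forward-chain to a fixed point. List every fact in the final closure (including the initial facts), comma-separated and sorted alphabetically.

Round 1: (1) [B1 → E2]; (2) [C7 ∧ T2 → M6]; (10) [K ∧ D2 → H]. Adds E2, M6, H.
Round 2: (3) [H ∧ M6 → L4]. Adds L4.
Round 3: (7) [L4 → J5]. Adds J5.
Round 4: (4) [J5 → W5]; (9) [J5 ∧ E2 → S2]. Adds W5, S2.

B1, C7, D2, E2, H, J5, K, L4, M6, P7, Q, S2, T2, V4, W5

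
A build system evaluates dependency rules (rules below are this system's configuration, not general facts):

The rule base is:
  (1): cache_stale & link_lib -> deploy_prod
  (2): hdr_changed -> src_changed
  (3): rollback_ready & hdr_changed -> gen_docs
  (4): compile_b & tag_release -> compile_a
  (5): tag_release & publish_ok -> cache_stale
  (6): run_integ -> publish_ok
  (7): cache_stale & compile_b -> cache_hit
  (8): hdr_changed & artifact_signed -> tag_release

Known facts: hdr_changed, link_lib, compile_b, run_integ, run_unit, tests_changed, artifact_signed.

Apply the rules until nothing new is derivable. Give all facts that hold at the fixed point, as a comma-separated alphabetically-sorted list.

artifact_signed, cache_hit, cache_stale, compile_a, compile_b, deploy_prod, hdr_changed, link_lib, publish_ok, run_integ, run_unit, src_changed, tag_release, tests_changed

Round 1 — (2), (6), (8), derive src_changed, publish_ok, tag_release.
Round 2 — (4), (5), derive compile_a, cache_stale.
Round 3 — (1), (7), derive deploy_prod, cache_hit.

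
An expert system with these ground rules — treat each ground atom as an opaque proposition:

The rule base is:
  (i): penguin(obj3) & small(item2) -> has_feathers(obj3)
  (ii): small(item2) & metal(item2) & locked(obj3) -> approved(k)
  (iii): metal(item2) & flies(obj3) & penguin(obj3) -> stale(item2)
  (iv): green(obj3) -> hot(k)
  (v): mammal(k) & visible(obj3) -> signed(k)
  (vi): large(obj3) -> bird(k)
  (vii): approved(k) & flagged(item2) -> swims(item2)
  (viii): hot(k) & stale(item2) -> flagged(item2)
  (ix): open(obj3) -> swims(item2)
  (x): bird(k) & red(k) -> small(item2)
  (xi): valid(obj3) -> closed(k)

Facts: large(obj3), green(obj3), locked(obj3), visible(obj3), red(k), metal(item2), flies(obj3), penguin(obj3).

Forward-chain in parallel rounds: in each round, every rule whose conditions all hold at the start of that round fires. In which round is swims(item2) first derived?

[1] (iii) [metal(item2) & flies(obj3) & penguin(obj3) -> stale(item2)]; (iv) [green(obj3) -> hot(k)]; (vi) [large(obj3) -> bird(k)]. ⇒ new: stale(item2), hot(k), bird(k).
[2] (viii) [hot(k) & stale(item2) -> flagged(item2)]; (x) [bird(k) & red(k) -> small(item2)]. ⇒ new: flagged(item2), small(item2).
[3] (i) [penguin(obj3) & small(item2) -> has_feathers(obj3)]; (ii) [small(item2) & metal(item2) & locked(obj3) -> approved(k)]. ⇒ new: has_feathers(obj3), approved(k).
[4] (vii) [approved(k) & flagged(item2) -> swims(item2)]. ⇒ new: swims(item2).
swims(item2) first appears in round 4.

4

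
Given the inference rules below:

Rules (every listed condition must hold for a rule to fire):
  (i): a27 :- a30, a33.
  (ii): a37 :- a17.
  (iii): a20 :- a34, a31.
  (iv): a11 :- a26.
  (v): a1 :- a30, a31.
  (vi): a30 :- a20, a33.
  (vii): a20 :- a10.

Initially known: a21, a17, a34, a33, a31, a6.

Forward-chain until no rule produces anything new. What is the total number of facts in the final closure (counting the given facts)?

[1] (ii) [a37 :- a17.]; (iii) [a20 :- a34, a31.]. ⇒ new: a37, a20.
[2] (vi) [a30 :- a20, a33.]. ⇒ new: a30.
[3] (i) [a27 :- a30, a33.]; (v) [a1 :- a30, a31.]. ⇒ new: a27, a1.
Closure: {a1, a17, a20, a21, a27, a30, a31, a33, a34, a37, a6} — 11 facts.

11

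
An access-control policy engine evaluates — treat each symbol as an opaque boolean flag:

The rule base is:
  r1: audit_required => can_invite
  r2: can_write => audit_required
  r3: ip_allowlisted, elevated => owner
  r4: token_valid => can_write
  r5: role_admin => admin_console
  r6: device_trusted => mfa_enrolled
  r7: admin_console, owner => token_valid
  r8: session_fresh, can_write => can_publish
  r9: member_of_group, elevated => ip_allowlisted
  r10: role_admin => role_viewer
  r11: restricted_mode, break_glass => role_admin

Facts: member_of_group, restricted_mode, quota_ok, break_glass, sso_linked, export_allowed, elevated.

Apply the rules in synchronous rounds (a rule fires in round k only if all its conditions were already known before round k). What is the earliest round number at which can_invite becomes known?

Round 1: r9 [member_of_group, elevated => ip_allowlisted]; r11 [restricted_mode, break_glass => role_admin]. Adds ip_allowlisted, role_admin.
Round 2: r3 [ip_allowlisted, elevated => owner]; r5 [role_admin => admin_console]; r10 [role_admin => role_viewer]. Adds owner, admin_console, role_viewer.
Round 3: r7 [admin_console, owner => token_valid]. Adds token_valid.
Round 4: r4 [token_valid => can_write]. Adds can_write.
Round 5: r2 [can_write => audit_required]. Adds audit_required.
Round 6: r1 [audit_required => can_invite]. Adds can_invite.
can_invite first appears in round 6.

6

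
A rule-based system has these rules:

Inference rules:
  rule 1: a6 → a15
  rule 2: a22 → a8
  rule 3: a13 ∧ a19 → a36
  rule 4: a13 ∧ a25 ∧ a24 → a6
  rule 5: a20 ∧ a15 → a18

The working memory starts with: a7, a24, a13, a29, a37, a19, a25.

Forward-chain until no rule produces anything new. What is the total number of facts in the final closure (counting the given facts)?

Round 1: rule 3 [a13 ∧ a19 → a36]; rule 4 [a13 ∧ a25 ∧ a24 → a6]. Adds a36, a6.
Round 2: rule 1 [a6 → a15]. Adds a15.
Closure: {a13, a15, a19, a24, a25, a29, a36, a37, a6, a7} — 10 facts.

10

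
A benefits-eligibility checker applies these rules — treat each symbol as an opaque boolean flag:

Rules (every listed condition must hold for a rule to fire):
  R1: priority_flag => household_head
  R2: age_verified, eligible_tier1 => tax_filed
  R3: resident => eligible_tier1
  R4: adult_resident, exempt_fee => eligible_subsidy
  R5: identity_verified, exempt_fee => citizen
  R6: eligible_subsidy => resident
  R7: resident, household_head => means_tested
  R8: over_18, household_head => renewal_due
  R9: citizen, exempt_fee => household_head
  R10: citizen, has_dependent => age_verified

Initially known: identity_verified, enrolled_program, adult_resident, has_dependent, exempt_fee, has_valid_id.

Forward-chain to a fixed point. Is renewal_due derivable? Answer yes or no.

[1] R4 [adult_resident, exempt_fee => eligible_subsidy]; R5 [identity_verified, exempt_fee => citizen]. ⇒ new: eligible_subsidy, citizen.
[2] R6 [eligible_subsidy => resident]; R9 [citizen, exempt_fee => household_head]; R10 [citizen, has_dependent => age_verified]. ⇒ new: resident, household_head, age_verified.
[3] R3 [resident => eligible_tier1]; R7 [resident, household_head => means_tested]. ⇒ new: eligible_tier1, means_tested.
[4] R2 [age_verified, eligible_tier1 => tax_filed]. ⇒ new: tax_filed.
Fixed point reached. renewal_due is concluded only by R8; R8 needs over_18 (never derived).

no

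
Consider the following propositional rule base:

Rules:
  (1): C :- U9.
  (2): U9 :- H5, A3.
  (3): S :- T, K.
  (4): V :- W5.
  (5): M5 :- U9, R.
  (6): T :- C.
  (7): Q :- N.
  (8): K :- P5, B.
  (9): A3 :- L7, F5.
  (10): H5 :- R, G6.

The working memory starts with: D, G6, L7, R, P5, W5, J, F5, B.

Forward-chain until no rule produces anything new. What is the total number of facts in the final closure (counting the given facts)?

18

[1] (4) [V :- W5.]; (8) [K :- P5, B.]; (9) [A3 :- L7, F5.]; (10) [H5 :- R, G6.]. ⇒ new: V, K, A3, H5.
[2] (2) [U9 :- H5, A3.]. ⇒ new: U9.
[3] (1) [C :- U9.]; (5) [M5 :- U9, R.]. ⇒ new: C, M5.
[4] (6) [T :- C.]. ⇒ new: T.
[5] (3) [S :- T, K.]. ⇒ new: S.
Closure: {A3, B, C, D, F5, G6, H5, J, K, L7, M5, P5, R, S, T, U9, V, W5} — 18 facts.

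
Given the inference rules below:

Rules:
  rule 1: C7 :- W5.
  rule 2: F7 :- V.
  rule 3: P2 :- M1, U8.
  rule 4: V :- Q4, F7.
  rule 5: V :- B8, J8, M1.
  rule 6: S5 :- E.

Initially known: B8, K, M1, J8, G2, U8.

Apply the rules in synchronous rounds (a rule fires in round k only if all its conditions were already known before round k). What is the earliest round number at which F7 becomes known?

[1] rule 3 [P2 :- M1, U8.]; rule 5 [V :- B8, J8, M1.]. ⇒ new: P2, V.
[2] rule 2 [F7 :- V.]. ⇒ new: F7.
F7 first appears in round 2.

2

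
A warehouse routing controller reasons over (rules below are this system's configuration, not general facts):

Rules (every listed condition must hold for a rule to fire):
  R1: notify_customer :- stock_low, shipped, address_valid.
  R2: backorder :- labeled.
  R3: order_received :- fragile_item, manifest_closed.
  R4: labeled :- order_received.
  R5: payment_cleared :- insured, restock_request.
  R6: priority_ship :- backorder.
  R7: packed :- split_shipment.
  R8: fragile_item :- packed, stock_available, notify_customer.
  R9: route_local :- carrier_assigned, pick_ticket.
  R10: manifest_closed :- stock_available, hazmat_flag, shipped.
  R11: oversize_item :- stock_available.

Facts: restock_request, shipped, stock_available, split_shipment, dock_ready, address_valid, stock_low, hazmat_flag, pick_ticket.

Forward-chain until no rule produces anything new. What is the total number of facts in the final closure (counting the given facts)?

Round 1: R1 [notify_customer :- stock_low, shipped, address_valid.]; R7 [packed :- split_shipment.]; R10 [manifest_closed :- stock_available, hazmat_flag, shipped.]; R11 [oversize_item :- stock_available.]. Adds notify_customer, packed, manifest_closed, oversize_item.
Round 2: R8 [fragile_item :- packed, stock_available, notify_customer.]. Adds fragile_item.
Round 3: R3 [order_received :- fragile_item, manifest_closed.]. Adds order_received.
Round 4: R4 [labeled :- order_received.]. Adds labeled.
Round 5: R2 [backorder :- labeled.]. Adds backorder.
Round 6: R6 [priority_ship :- backorder.]. Adds priority_ship.
Closure: {address_valid, backorder, dock_ready, fragile_item, hazmat_flag, labeled, manifest_closed, notify_customer, order_received, oversize_item, packed, pick_ticket, priority_ship, restock_request, shipped, split_shipment, stock_available, stock_low} — 18 facts.

18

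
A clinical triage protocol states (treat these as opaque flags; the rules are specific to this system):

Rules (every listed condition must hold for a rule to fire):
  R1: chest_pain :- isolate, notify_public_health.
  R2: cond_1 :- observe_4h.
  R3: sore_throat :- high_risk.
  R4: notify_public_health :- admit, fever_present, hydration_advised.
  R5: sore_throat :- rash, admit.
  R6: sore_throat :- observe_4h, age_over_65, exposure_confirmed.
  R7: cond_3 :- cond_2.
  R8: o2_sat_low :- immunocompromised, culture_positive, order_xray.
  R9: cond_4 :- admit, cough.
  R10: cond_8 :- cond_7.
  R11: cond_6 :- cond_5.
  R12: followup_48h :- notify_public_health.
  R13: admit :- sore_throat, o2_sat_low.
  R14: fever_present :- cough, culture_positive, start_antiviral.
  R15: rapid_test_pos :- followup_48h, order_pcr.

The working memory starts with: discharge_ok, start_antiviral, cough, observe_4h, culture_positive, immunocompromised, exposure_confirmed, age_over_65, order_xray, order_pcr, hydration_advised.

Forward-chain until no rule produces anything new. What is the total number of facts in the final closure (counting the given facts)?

20

Round 1: R2 [cond_1 :- observe_4h.]; R6 [sore_throat :- observe_4h, age_over_65, exposure_confirmed.]; R8 [o2_sat_low :- immunocompromised, culture_positive, order_xray.]; R14 [fever_present :- cough, culture_positive, start_antiviral.]. New: cond_1, sore_throat, o2_sat_low, fever_present.
Round 2: R13 [admit :- sore_throat, o2_sat_low.]. New: admit.
Round 3: R4 [notify_public_health :- admit, fever_present, hydration_advised.]; R9 [cond_4 :- admit, cough.]. New: notify_public_health, cond_4.
Round 4: R12 [followup_48h :- notify_public_health.]. New: followup_48h.
Round 5: R15 [rapid_test_pos :- followup_48h, order_pcr.]. New: rapid_test_pos.
Closure: {admit, age_over_65, cond_1, cond_4, cough, culture_positive, discharge_ok, exposure_confirmed, fever_present, followup_48h, hydration_advised, immunocompromised, notify_public_health, o2_sat_low, observe_4h, order_pcr, order_xray, rapid_test_pos, sore_throat, start_antiviral} — 20 facts.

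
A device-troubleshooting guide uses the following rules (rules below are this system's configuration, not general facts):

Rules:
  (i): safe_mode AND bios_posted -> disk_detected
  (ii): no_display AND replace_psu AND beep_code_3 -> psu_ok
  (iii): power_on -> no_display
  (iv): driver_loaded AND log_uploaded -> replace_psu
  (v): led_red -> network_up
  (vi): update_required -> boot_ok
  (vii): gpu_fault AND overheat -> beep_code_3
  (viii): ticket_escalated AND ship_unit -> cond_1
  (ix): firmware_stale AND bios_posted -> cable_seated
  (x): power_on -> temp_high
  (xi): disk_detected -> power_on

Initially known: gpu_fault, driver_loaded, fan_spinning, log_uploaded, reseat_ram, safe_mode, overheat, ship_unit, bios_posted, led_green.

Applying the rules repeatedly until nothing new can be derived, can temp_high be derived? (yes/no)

yes

Round 1: (i) [safe_mode AND bios_posted -> disk_detected]; (iv) [driver_loaded AND log_uploaded -> replace_psu]; (vii) [gpu_fault AND overheat -> beep_code_3]. Adds disk_detected, replace_psu, beep_code_3.
Round 2: (xi) [disk_detected -> power_on]. Adds power_on.
Round 3: (iii) [power_on -> no_display]; (x) [power_on -> temp_high]. Adds no_display, temp_high.
Round 4: (ii) [no_display AND replace_psu AND beep_code_3 -> psu_ok]. Adds psu_ok.
temp_high appears in round 3, so it is derivable.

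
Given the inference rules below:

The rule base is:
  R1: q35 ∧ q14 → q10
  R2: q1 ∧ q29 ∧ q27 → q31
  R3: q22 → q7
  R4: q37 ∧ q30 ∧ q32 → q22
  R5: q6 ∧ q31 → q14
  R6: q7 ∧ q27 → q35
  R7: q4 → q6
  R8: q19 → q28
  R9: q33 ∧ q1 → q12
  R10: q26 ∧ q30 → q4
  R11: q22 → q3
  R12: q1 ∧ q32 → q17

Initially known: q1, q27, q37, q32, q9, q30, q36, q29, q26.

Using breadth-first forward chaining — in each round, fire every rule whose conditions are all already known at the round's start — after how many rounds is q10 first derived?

4

Round 1: R2 [q1 ∧ q29 ∧ q27 → q31]; R4 [q37 ∧ q30 ∧ q32 → q22]; R10 [q26 ∧ q30 → q4]; R12 [q1 ∧ q32 → q17]. Adds q31, q22, q4, q17.
Round 2: R3 [q22 → q7]; R7 [q4 → q6]; R11 [q22 → q3]. Adds q7, q6, q3.
Round 3: R5 [q6 ∧ q31 → q14]; R6 [q7 ∧ q27 → q35]. Adds q14, q35.
Round 4: R1 [q35 ∧ q14 → q10]. Adds q10.
q10 first appears in round 4.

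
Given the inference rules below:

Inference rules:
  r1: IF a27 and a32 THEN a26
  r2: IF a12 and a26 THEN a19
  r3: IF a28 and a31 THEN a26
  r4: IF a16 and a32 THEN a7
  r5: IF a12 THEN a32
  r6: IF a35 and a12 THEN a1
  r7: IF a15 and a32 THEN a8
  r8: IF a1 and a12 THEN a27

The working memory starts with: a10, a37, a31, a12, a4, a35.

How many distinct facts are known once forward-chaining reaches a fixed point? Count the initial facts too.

Round 1 fires r5, r6, giving a32, a1.
Round 2 fires r8, giving a27.
Round 3 fires r1, giving a26.
Round 4 fires r2, giving a19.
Closure: {a1, a10, a12, a19, a26, a27, a31, a32, a35, a37, a4} — 11 facts.

11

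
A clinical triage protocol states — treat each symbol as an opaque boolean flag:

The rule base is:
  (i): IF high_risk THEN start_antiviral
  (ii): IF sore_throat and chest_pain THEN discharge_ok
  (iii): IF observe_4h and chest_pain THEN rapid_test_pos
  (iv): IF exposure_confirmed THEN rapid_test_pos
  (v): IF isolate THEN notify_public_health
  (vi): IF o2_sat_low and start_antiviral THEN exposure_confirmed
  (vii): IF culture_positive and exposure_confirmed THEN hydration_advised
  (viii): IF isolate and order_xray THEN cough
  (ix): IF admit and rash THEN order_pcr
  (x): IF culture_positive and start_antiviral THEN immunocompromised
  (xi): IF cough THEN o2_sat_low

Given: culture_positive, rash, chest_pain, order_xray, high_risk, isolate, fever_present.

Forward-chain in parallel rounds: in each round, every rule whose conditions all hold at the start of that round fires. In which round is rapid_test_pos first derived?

4

Round 1 — (i), (v), (viii), derive start_antiviral, notify_public_health, cough.
Round 2 — (x), (xi), derive immunocompromised, o2_sat_low.
Round 3 — (vi), derive exposure_confirmed.
Round 4 — (iv), (vii), derive rapid_test_pos, hydration_advised.
rapid_test_pos first appears in round 4.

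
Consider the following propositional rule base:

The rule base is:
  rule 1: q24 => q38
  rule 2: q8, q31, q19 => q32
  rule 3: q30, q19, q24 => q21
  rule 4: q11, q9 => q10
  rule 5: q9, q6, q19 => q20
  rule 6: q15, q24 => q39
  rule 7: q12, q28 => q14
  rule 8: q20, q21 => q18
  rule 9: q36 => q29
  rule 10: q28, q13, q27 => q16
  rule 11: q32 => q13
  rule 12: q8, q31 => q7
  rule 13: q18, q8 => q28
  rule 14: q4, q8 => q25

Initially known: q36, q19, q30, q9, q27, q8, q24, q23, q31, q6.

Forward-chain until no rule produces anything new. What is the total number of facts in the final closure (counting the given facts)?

Round 1 — rule 1, rule 2, rule 3, rule 5, rule 9, rule 12, derive q38, q32, q21, q20, q29, q7.
Round 2 — rule 8, rule 11, derive q18, q13.
Round 3 — rule 13, derive q28.
Round 4 — rule 10, derive q16.
Closure: {q13, q16, q18, q19, q20, q21, q23, q24, q27, q28, q29, q30, q31, q32, q36, q38, q6, q7, q8, q9} — 20 facts.

20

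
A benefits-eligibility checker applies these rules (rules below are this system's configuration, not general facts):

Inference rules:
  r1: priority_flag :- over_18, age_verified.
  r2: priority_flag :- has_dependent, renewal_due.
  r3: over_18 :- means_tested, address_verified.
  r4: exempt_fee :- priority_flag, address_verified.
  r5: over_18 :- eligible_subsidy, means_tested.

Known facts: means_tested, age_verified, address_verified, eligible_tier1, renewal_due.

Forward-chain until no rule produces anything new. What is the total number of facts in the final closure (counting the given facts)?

Round 1 fires r3, giving over_18.
Round 2 fires r1, giving priority_flag.
Round 3 fires r4, giving exempt_fee.
Closure: {address_verified, age_verified, eligible_tier1, exempt_fee, means_tested, over_18, priority_flag, renewal_due} — 8 facts.

8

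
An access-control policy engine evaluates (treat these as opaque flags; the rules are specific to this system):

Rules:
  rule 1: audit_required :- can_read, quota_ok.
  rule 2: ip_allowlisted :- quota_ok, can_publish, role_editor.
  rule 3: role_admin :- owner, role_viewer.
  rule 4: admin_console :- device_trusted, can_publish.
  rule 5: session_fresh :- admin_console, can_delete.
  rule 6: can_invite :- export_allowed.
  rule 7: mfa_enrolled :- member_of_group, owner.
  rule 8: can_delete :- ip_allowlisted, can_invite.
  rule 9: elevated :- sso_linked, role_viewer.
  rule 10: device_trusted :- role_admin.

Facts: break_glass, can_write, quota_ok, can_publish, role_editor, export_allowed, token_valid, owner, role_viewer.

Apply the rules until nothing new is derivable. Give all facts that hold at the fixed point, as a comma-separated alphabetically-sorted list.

admin_console, break_glass, can_delete, can_invite, can_publish, can_write, device_trusted, export_allowed, ip_allowlisted, owner, quota_ok, role_admin, role_editor, role_viewer, session_fresh, token_valid

Round 1: rule 2 [ip_allowlisted :- quota_ok, can_publish, role_editor.]; rule 3 [role_admin :- owner, role_viewer.]; rule 6 [can_invite :- export_allowed.]. Adds ip_allowlisted, role_admin, can_invite.
Round 2: rule 8 [can_delete :- ip_allowlisted, can_invite.]; rule 10 [device_trusted :- role_admin.]. Adds can_delete, device_trusted.
Round 3: rule 4 [admin_console :- device_trusted, can_publish.]. Adds admin_console.
Round 4: rule 5 [session_fresh :- admin_console, can_delete.]. Adds session_fresh.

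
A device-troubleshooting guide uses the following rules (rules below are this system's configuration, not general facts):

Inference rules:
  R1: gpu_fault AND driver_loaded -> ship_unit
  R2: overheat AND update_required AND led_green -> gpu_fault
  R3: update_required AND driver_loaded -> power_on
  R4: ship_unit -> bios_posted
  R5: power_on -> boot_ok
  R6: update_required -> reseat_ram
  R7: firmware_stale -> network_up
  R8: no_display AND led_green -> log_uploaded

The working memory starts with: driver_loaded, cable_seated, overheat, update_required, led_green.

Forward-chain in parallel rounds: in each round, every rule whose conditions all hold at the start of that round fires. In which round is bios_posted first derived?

3

[1] R2 [overheat AND update_required AND led_green -> gpu_fault]; R3 [update_required AND driver_loaded -> power_on]; R6 [update_required -> reseat_ram]. ⇒ new: gpu_fault, power_on, reseat_ram.
[2] R1 [gpu_fault AND driver_loaded -> ship_unit]; R5 [power_on -> boot_ok]. ⇒ new: ship_unit, boot_ok.
[3] R4 [ship_unit -> bios_posted]. ⇒ new: bios_posted.
bios_posted first appears in round 3.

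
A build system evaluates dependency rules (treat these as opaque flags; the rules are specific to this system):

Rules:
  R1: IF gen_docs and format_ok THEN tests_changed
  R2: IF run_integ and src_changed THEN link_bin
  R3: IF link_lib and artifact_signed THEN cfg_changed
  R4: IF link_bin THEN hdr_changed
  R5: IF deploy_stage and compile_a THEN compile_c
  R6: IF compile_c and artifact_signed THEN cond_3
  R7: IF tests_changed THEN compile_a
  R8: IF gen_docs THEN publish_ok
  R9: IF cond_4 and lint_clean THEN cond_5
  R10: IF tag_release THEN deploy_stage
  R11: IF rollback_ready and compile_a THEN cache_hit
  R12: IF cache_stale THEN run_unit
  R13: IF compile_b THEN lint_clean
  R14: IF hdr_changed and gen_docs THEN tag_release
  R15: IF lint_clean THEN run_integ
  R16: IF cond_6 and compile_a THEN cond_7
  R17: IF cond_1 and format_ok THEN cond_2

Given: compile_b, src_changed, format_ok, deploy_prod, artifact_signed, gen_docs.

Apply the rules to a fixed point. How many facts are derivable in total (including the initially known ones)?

17

Round 1: R1 [IF gen_docs and format_ok THEN tests_changed]; R8 [IF gen_docs THEN publish_ok]; R13 [IF compile_b THEN lint_clean]. New: tests_changed, publish_ok, lint_clean.
Round 2: R7 [IF tests_changed THEN compile_a]; R15 [IF lint_clean THEN run_integ]. New: compile_a, run_integ.
Round 3: R2 [IF run_integ and src_changed THEN link_bin]. New: link_bin.
Round 4: R4 [IF link_bin THEN hdr_changed]. New: hdr_changed.
Round 5: R14 [IF hdr_changed and gen_docs THEN tag_release]. New: tag_release.
Round 6: R10 [IF tag_release THEN deploy_stage]. New: deploy_stage.
Round 7: R5 [IF deploy_stage and compile_a THEN compile_c]. New: compile_c.
Round 8: R6 [IF compile_c and artifact_signed THEN cond_3]. New: cond_3.
Closure: {artifact_signed, compile_a, compile_b, compile_c, cond_3, deploy_prod, deploy_stage, format_ok, gen_docs, hdr_changed, link_bin, lint_clean, publish_ok, run_integ, src_changed, tag_release, tests_changed} — 17 facts.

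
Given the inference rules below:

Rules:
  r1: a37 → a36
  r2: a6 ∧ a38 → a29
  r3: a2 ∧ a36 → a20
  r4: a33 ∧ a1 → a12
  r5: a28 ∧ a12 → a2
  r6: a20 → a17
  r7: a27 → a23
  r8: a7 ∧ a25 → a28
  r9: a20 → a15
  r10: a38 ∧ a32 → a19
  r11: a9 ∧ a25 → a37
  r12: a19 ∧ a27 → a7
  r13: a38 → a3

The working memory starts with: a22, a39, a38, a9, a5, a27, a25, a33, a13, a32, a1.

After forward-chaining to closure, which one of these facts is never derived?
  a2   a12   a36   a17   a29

Round 1 fires r4, r7, r10, r11, r13, giving a12, a23, a19, a37, a3.
Round 2 fires r1, r12, giving a36, a7.
Round 3 fires r8, giving a28.
Round 4 fires r5, giving a2.
Round 5 fires r3, giving a20.
Round 6 fires r6, r9, giving a17, a15.
Derived: a12 (round 1), a17 (round 6), a2 (round 4), a36 (round 2). a29 never appears in any round.

a29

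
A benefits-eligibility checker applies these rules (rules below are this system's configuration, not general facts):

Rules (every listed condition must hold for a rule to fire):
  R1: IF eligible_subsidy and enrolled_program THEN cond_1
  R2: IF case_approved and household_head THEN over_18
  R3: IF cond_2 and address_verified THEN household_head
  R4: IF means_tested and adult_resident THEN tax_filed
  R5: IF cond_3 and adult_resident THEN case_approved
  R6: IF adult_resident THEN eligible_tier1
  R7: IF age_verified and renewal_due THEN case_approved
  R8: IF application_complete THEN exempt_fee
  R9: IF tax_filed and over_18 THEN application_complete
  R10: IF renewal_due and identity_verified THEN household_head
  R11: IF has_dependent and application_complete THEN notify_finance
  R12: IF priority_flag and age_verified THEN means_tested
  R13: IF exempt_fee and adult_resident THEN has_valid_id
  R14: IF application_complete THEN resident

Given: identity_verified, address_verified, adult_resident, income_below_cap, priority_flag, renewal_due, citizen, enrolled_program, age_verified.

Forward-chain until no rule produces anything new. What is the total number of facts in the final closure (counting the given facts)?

19

Round 1 fires R6, R7, R10, R12, giving eligible_tier1, case_approved, household_head, means_tested.
Round 2 fires R2, R4, giving over_18, tax_filed.
Round 3 fires R9, giving application_complete.
Round 4 fires R8, R14, giving exempt_fee, resident.
Round 5 fires R13, giving has_valid_id.
Closure: {address_verified, adult_resident, age_verified, application_complete, case_approved, citizen, eligible_tier1, enrolled_program, exempt_fee, has_valid_id, household_head, identity_verified, income_below_cap, means_tested, over_18, priority_flag, renewal_due, resident, tax_filed} — 19 facts.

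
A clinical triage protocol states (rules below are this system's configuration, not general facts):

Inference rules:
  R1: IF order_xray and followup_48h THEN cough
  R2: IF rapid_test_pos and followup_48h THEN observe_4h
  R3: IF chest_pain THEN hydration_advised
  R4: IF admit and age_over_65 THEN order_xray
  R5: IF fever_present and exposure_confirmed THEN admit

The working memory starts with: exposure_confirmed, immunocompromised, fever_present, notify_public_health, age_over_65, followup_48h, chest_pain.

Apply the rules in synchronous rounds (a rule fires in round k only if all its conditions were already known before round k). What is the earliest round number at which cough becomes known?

Round 1 fires R3, R5, giving hydration_advised, admit.
Round 2 fires R4, giving order_xray.
Round 3 fires R1, giving cough.
cough first appears in round 3.

3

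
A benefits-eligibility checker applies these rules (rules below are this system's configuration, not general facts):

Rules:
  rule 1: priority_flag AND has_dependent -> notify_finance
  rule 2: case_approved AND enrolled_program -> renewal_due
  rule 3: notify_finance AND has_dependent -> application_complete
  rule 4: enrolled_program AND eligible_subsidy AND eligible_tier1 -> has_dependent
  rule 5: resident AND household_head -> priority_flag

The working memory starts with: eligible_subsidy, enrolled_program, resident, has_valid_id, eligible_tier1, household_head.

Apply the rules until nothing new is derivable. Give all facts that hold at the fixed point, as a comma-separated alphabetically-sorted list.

application_complete, eligible_subsidy, eligible_tier1, enrolled_program, has_dependent, has_valid_id, household_head, notify_finance, priority_flag, resident

Round 1: rule 4 [enrolled_program AND eligible_subsidy AND eligible_tier1 -> has_dependent]; rule 5 [resident AND household_head -> priority_flag]. New: has_dependent, priority_flag.
Round 2: rule 1 [priority_flag AND has_dependent -> notify_finance]. New: notify_finance.
Round 3: rule 3 [notify_finance AND has_dependent -> application_complete]. New: application_complete.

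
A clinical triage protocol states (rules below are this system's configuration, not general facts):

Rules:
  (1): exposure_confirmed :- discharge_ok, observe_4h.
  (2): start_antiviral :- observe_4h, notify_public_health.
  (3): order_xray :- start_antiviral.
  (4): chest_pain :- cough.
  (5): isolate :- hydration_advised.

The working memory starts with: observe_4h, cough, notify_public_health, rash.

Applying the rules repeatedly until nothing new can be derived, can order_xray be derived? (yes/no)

yes

Round 1: (2) [start_antiviral :- observe_4h, notify_public_health.]; (4) [chest_pain :- cough.]. New: start_antiviral, chest_pain.
Round 2: (3) [order_xray :- start_antiviral.]. New: order_xray.
order_xray appears in round 2, so it is derivable.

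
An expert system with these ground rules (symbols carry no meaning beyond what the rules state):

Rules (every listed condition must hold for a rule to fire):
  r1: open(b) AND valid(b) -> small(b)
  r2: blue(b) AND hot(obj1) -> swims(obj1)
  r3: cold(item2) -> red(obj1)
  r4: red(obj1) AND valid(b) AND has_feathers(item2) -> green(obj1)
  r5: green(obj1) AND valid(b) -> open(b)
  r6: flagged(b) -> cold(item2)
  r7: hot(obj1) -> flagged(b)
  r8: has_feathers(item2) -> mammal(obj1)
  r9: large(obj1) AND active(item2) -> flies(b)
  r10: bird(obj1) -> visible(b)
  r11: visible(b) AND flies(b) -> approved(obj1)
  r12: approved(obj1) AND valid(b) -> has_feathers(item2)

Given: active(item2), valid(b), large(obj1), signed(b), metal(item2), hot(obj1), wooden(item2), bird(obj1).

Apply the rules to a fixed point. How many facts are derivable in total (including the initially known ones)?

Round 1 fires r7, r9, r10, giving flagged(b), flies(b), visible(b).
Round 2 fires r6, r11, giving cold(item2), approved(obj1).
Round 3 fires r3, r12, giving red(obj1), has_feathers(item2).
Round 4 fires r4, r8, giving green(obj1), mammal(obj1).
Round 5 fires r5, giving open(b).
Round 6 fires r1, giving small(b).
Closure: {active(item2), approved(obj1), bird(obj1), cold(item2), flagged(b), flies(b), green(obj1), has_feathers(item2), hot(obj1), large(obj1), mammal(obj1), metal(item2), open(b), red(obj1), signed(b), small(b), valid(b), visible(b), wooden(item2)} — 19 facts.

19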